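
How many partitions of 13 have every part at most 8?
Let r_j(i) = number of partitions of i into parts ≤ j, for i = 0..13. r_1(i) = 1 for all i; r_j(i) = r_{j-1}(i) + r_j(i-j). Rows j = 2..8: ≤2: 1 1 2 2 3 3 4 4 5 5 6 6 7 7; ≤3: 1 1 2 3 4 5 7 8 10 12 14 16 19 21; ≤4: 1 1 2 3 5 6 9 11 15 18 23 27 34 39; ≤5: 1 1 2 3 5 7 10 13 18 23 30 37 47 57; ≤6: 1 1 2 3 5 7 11 14 20 26 35 44 58 71; ≤7: 1 1 2 3 5 7 11 15 21 28 38 49 65 82; ≤8: 1 1 2 3 5 7 11 15 22 29 40 52 70 89. r_8(13) = 89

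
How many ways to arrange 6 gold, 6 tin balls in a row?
12! / (6! × 6!) = 924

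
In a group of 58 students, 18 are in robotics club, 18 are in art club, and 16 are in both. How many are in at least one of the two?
|A∪B| = |A| + |B| - |A∩B| = 18 + 18 - 16 = 20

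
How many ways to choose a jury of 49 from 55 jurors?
C(55,49) = 55!/(49!×6!) = 28989675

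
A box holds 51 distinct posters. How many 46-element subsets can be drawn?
C(51,46) = 51!/(46!×5!) = 2349060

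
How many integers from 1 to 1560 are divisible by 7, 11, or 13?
⌊1560/7⌋+⌊1560/11⌋+⌊1560/13⌋ - ⌊1560/77⌋-⌊1560/91⌋-⌊1560/143⌋ + ⌊1560/1001⌋ = 222+141+120 - 20-17-10 + 1 = 437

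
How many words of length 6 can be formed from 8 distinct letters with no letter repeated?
P(8,6) = 8!/(8-6)! = 20160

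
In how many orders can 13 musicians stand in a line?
13! = 6227020800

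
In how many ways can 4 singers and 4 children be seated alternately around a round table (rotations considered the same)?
Fix one of the singers: (4-1)! ways for the remaining singers, × 4! ways for the children = 6 × 24 = 144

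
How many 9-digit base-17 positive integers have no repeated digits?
First digit: 16 choices (nonzero). Then descending: 16 × 16 × 15 × 14 × 13 × 12 × 11 × 10 × 9 = 8302694400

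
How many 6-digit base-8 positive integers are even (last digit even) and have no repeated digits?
Last∈{0,2,4,6}. Last=0: 2520. Last nonzero: 3×6×P(6,4) = 6480. Total = 9000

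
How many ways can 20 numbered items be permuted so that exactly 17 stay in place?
Choose the 17 fixed points C(20,17) = 1140, derange the rest: !3 = Σ_{j=0}^{3} (-1)^j·3!/j! = 6 - 6 + 3 - 1 = 2. Product = 1140 × 2 = 2280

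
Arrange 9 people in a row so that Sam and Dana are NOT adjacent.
Total - adjacent = 9! - (9-1)!×2 = 362880 - 80640 = 282240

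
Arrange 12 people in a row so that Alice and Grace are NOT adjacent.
Total - adjacent = 12! - (12-1)!×2 = 479001600 - 79833600 = 399168000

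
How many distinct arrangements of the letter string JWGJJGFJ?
8! / (2! × 1! × 4! × 1!) = 840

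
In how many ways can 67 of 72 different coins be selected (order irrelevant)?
C(72,67) = 72!/(67!×5!) = 13991544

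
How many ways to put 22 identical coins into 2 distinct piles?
C(22+2-1, 2-1) = C(23, 1) = 23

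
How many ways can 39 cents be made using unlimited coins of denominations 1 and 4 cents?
Coefficient of x^39 in 1/(1-x^1) · 1/(1-x^4). Use j coins of 4 for j = 0..⌊39/4⌋ = 9, the rest in 1s: 9 + 1 = 10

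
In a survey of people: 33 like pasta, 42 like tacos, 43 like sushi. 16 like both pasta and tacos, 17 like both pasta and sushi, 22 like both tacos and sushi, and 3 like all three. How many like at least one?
|A∪B∪C| = 33+42+43-16-17-22+3 = 66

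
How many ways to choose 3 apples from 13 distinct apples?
C(13,3) = 13!/(3!×10!) = 286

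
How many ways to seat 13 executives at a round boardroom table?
Circular: fix one position, arrange the rest. (13-1)! = 479001600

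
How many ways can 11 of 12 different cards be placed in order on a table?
P(12,11) = 12!/(12-11)! = 479001600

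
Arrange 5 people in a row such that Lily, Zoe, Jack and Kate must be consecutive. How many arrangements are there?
Treat the 4 as one block: (5-4+1)! × 4! = 2 × 24 = 48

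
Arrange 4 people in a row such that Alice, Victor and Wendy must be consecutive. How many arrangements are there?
Treat the 3 as one block: (4-3+1)! × 3! = 2 × 6 = 12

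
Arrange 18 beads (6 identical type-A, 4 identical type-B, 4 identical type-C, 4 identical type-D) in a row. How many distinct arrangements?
18! / (6! × 4! × 4! × 4!) = 643242600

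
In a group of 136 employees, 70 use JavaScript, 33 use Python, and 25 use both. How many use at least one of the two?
|A∪B| = |A| + |B| - |A∩B| = 70 + 33 - 25 = 78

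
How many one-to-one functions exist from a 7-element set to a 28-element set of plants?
P(28,7) = 28!/(28-7)! = 5967561600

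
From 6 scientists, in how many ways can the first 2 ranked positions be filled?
P(6,2) = 6!/(6-2)! = 30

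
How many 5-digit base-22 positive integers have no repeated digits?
First digit: 21 choices (nonzero). Then descending: 21 × 21 × 20 × 19 × 18 = 3016440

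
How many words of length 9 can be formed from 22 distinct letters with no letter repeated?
P(22,9) = 22!/(22-9)! = 180503769600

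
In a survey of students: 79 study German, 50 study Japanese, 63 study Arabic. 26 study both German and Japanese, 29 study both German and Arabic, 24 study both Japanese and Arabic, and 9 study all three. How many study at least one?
|A∪B∪C| = 79+50+63-26-29-24+9 = 122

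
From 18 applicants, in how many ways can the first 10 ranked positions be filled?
P(18,10) = 18!/(18-10)! = 158789030400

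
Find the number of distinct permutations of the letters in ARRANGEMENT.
11! / (2! × 2! × 2! × 1! × 2! × 1! × 1!) = 2494800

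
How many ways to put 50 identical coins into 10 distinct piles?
C(50+10-1, 10-1) = C(59, 9) = 12565671261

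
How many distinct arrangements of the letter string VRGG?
4! / (1! × 2! × 1!) = 12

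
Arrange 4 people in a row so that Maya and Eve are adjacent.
Treat as block: (4-1)! × 2! = 6 × 2 = 12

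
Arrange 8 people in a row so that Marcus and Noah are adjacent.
Treat as block: (8-1)! × 2! = 5040 × 2 = 10080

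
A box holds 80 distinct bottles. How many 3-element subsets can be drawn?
C(80,3) = 80!/(3!×77!) = 82160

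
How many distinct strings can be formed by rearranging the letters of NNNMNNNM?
8! / (2! × 6!) = 28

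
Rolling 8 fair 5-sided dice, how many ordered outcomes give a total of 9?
Coefficient of x^9 in (x + x² + ... + x^5)^8. By inclusion-exclusion on dice exceeding 5: Σ_j (-1)^j C(8,j)·C(9-1-5j, 7) = C(8,0)·C(8,7) = 1·8 = 8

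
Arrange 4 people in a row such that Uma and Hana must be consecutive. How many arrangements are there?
Treat the 2 as one block: (4-2+1)! × 2! = 6 × 2 = 12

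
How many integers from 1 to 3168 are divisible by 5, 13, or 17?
⌊3168/5⌋+⌊3168/13⌋+⌊3168/17⌋ - ⌊3168/65⌋-⌊3168/85⌋-⌊3168/221⌋ + ⌊3168/1105⌋ = 633+243+186 - 48-37-14 + 2 = 965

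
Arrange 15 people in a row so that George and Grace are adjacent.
Treat as block: (15-1)! × 2! = 87178291200 × 2 = 174356582400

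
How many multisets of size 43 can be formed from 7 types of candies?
C(43+7-1, 7-1) = C(49, 6) = 13983816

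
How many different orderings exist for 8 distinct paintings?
8! = 40320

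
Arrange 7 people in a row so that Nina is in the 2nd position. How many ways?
Fix one position: (7-1)! = 720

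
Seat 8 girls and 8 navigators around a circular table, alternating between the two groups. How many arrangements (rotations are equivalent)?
Fix one of the girls: (8-1)! ways for the remaining girls, × 8! ways for the navigators = 5040 × 40320 = 203212800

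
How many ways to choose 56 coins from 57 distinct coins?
C(57,56) = 57!/(56!×1!) = 57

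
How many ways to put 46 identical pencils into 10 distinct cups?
C(46+10-1, 10-1) = C(55, 9) = 6358402050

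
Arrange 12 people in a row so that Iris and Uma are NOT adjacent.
Total - adjacent = 12! - (12-1)!×2 = 479001600 - 79833600 = 399168000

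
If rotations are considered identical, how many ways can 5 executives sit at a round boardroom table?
Circular: fix one position, arrange the rest. (5-1)! = 24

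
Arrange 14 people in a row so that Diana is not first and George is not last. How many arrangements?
By inclusion-exclusion: 14! - 2×(14-1)! + (14-2)! = 87178291200 - 12454041600 + 479001600 = 75203251200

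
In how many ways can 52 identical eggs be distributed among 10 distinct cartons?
C(52+10-1, 10-1) = C(61, 9) = 17341763505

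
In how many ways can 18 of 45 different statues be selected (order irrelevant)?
C(45,18) = 45!/(18!×27!) = 1715884494940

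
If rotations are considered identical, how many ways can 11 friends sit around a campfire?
Circular: fix one position, arrange the rest. (11-1)! = 3628800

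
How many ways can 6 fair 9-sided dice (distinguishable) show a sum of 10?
Coefficient of x^10 in (x + x² + ... + x^9)^6. By inclusion-exclusion on dice exceeding 9: Σ_j (-1)^j C(6,j)·C(10-1-9j, 5) = C(6,0)·C(9,5) = 1·126 = 126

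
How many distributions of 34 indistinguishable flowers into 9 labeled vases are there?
C(34+9-1, 9-1) = C(42, 8) = 118030185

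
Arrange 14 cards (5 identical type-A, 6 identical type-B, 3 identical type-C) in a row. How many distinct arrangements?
14! / (5! × 6! × 3!) = 168168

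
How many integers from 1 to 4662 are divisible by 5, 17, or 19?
⌊4662/5⌋+⌊4662/17⌋+⌊4662/19⌋ - ⌊4662/85⌋-⌊4662/95⌋-⌊4662/323⌋ + ⌊4662/1615⌋ = 932+274+245 - 54-49-14 + 2 = 1336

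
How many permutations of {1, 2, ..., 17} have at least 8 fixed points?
Exactly j fixed points: C(17,j)·!(17-j); sum over j ≥ 8 (derangement numbers via !m = (m-1)·(!(m-1) + !(m-2)): !0..!9 = 1, 0, 1, 2, 9, 44, 265, 1854, 14833, 133496). Σ_{j=8}^{17} C(17,j)·!(17-j) = C(17,8)·!9 + C(17,9)·!8 + C(17,10)·!7 + C(17,11)·!6 + C(17,12)·!5 + C(17,13)·!4 + C(17,14)·!3 + C(17,15)·!2 + C(17,16)·!1 + C(17,17)·!0 = 24310·133496 + 24310·14833 + 19448·1854 + 12376·265 + 6188·44 + 2380·9 + 680·2 + 136·1 + 17·0 + 1·1 = 3645509411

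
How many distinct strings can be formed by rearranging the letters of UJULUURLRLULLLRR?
16! / (1! × 4! × 5! × 6!) = 10090080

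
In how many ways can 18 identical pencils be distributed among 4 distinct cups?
C(18+4-1, 4-1) = C(21, 3) = 1330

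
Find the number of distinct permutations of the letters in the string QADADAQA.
8! / (2! × 4! × 2!) = 420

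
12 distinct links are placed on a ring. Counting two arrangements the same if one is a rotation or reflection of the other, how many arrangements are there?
(12-1)!/2 = 39916800/2 = 19958400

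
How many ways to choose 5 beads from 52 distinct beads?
C(52,5) = 52!/(5!×47!) = 2598960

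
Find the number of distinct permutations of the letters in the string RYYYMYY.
7! / (5! × 1! × 1!) = 42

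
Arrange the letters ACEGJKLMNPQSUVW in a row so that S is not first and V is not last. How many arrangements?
By inclusion-exclusion: 15! - 2×(15-1)! + (15-2)! = 1307674368000 - 174356582400 + 6227020800 = 1139544806400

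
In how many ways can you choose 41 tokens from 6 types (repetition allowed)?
C(41+6-1, 6-1) = C(46, 5) = 1370754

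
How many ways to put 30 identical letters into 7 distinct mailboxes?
C(30+7-1, 7-1) = C(36, 6) = 1947792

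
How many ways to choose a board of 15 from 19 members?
C(19,15) = 19!/(15!×4!) = 3876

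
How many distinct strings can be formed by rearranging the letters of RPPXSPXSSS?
10! / (2! × 4! × 1! × 3!) = 12600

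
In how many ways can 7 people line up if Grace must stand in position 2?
Fix one position: (7-1)! = 720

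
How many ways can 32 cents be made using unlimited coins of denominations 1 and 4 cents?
Coefficient of x^32 in 1/(1-x^1) · 1/(1-x^4). Use j coins of 4 for j = 0..⌊32/4⌋ = 8, the rest in 1s: 8 + 1 = 9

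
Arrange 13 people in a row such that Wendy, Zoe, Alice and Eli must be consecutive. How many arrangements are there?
Treat the 4 as one block: (13-4+1)! × 4! = 3628800 × 24 = 87091200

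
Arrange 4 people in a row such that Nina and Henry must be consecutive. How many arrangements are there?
Treat the 2 as one block: (4-2+1)! × 2! = 6 × 2 = 12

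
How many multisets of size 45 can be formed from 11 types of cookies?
C(45+11-1, 11-1) = C(55, 10) = 29248649430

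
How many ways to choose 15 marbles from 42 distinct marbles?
C(42,15) = 42!/(15!×27!) = 98672427616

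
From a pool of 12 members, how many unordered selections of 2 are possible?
C(12,2) = 12!/(2!×10!) = 66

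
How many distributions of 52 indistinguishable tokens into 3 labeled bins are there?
C(52+3-1, 3-1) = C(54, 2) = 1431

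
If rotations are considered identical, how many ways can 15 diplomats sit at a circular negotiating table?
Circular: fix one position, arrange the rest. (15-1)! = 87178291200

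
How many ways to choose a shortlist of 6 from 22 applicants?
C(22,6) = 22!/(6!×16!) = 74613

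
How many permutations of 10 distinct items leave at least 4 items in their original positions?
Exactly j fixed points: C(10,j)·!(10-j); sum over j ≥ 4 (derangement numbers via !m = (m-1)·(!(m-1) + !(m-2)): !0..!6 = 1, 0, 1, 2, 9, 44, 265). Σ_{j=4}^{10} C(10,j)·!(10-j) = C(10,4)·!6 + C(10,5)·!5 + C(10,6)·!4 + C(10,7)·!3 + C(10,8)·!2 + C(10,9)·!1 + C(10,10)·!0 = 210·265 + 252·44 + 210·9 + 120·2 + 45·1 + 10·0 + 1·1 = 68914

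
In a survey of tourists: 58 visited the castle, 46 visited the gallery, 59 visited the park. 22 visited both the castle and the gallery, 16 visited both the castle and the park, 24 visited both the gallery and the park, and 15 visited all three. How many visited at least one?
|A∪B∪C| = 58+46+59-22-16-24+15 = 116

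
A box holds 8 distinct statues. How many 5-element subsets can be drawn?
C(8,5) = 8!/(5!×3!) = 56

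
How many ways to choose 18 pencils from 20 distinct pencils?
C(20,18) = 20!/(18!×2!) = 190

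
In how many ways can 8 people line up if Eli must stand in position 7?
Fix one position: (8-1)! = 5040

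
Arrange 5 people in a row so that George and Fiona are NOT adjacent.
Total - adjacent = 5! - (5-1)!×2 = 120 - 48 = 72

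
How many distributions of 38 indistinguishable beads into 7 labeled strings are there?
C(38+7-1, 7-1) = C(44, 6) = 7059052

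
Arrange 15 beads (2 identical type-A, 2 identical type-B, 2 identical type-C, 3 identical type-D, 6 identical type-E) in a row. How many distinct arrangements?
15! / (2! × 2! × 2! × 3! × 6!) = 37837800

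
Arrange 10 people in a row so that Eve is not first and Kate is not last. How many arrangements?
By inclusion-exclusion: 10! - 2×(10-1)! + (10-2)! = 3628800 - 725760 + 40320 = 2943360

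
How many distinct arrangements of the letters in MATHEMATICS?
11! / (2! × 2! × 2! × 1! × 1! × 1! × 1! × 1!) = 4989600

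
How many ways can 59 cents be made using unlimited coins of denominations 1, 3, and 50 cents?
Coefficient of x^59 in 1/(1-x^1) · 1/(1-x^3) · 1/(1-x^50). Case on j = number of 50-cent coins (j = 0..1); remainder r = 59 - 50j is made from {1,3} in ⌊r/3⌋+1 ways. r = 59, 9 → 20 + 4 = 24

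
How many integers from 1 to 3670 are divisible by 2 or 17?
⌊3670/2⌋ + ⌊3670/17⌋ - ⌊3670/34⌋ = 1835 + 215 - 107 = 1943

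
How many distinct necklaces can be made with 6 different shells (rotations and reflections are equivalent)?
(6-1)!/2 = 120/2 = 60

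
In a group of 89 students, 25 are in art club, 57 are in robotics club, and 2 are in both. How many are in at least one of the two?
|A∪B| = |A| + |B| - |A∩B| = 25 + 57 - 2 = 80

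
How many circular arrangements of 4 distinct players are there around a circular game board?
Circular: fix one position, arrange the rest. (4-1)! = 6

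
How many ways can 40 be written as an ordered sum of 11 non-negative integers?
C(40+11-1, 11-1) = C(50, 10) = 10272278170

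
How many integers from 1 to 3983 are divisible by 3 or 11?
⌊3983/3⌋ + ⌊3983/11⌋ - ⌊3983/33⌋ = 1327 + 362 - 120 = 1569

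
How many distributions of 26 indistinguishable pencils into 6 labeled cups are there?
C(26+6-1, 6-1) = C(31, 5) = 169911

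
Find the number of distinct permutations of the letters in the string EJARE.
5! / (1! × 2! × 1! × 1!) = 60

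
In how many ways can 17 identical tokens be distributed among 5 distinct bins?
C(17+5-1, 5-1) = C(21, 4) = 5985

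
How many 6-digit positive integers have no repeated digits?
First digit: 9 choices (nonzero). Then descending: 9 × 9 × 8 × 7 × 6 × 5 = 136080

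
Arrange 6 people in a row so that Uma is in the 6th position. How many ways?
Fix one position: (6-1)! = 120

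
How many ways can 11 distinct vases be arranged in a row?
11! = 39916800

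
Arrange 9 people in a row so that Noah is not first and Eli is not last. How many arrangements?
By inclusion-exclusion: 9! - 2×(9-1)! + (9-2)! = 362880 - 80640 + 5040 = 287280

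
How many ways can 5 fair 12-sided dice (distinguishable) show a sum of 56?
Coefficient of x^56 in (x + x² + ... + x^12)^5. By inclusion-exclusion on dice exceeding 12: Σ_j (-1)^j C(5,j)·C(56-1-12j, 4) = C(5,0)·C(55,4) - C(5,1)·C(43,4) + C(5,2)·C(31,4) - C(5,3)·C(19,4) + C(5,4)·C(7,4) = 1·341055 - 5·123410 + 10·31465 - 10·3876 + 5·35 = 70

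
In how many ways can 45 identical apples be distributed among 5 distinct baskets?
C(45+5-1, 5-1) = C(49, 4) = 211876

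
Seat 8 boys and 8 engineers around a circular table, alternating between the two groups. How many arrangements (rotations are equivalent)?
Fix one of the boys: (8-1)! ways for the remaining boys, × 8! ways for the engineers = 5040 × 40320 = 203212800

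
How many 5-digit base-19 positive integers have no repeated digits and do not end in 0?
Last digit: 18 nonzero choices. First digit: 17 (nonzero, ≠last). Middle 3: P(17,3) = 4080. Total = 1248480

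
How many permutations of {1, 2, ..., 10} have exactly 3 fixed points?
Choose the 3 fixed points C(10,3) = 120, derange the rest: !7 = Σ_{j=0}^{7} (-1)^j·7!/j! = 5040 - 5040 + 2520 - 840 + 210 - 42 + 7 - 1 = 1854. Product = 120 × 1854 = 222480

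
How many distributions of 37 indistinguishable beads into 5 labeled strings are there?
C(37+5-1, 5-1) = C(41, 4) = 101270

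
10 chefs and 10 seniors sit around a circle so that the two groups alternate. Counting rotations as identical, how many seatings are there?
Fix one of the chefs: (10-1)! ways for the remaining chefs, × 10! ways for the seniors = 362880 × 3628800 = 1316818944000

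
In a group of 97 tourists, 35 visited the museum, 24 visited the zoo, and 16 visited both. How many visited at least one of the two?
|A∪B| = |A| + |B| - |A∩B| = 35 + 24 - 16 = 43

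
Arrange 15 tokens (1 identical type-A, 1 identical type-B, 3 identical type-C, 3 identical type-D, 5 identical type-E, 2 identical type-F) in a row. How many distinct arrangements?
15! / (1! × 1! × 3! × 3! × 5! × 2!) = 151351200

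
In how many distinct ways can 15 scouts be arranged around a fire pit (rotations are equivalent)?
Circular: fix one position, arrange the rest. (15-1)! = 87178291200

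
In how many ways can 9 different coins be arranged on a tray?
9! = 362880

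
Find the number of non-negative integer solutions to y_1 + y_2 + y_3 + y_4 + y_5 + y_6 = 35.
C(35+6-1, 6-1) = C(40, 5) = 658008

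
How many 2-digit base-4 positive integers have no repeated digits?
First digit: 3 choices (nonzero). Then descending: 3 × 3 = 9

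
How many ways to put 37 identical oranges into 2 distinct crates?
C(37+2-1, 2-1) = C(38, 1) = 38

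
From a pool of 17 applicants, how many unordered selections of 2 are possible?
C(17,2) = 17!/(2!×15!) = 136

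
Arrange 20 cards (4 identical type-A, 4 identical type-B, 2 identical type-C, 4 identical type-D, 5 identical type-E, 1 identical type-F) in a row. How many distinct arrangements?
20! / (4! × 4! × 2! × 4! × 5! × 1!) = 733296564000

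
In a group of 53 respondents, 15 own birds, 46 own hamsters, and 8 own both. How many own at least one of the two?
|A∪B| = |A| + |B| - |A∩B| = 15 + 46 - 8 = 53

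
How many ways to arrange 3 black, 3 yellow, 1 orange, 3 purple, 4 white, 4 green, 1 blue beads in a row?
19! / (3! × 3! × 1! × 3! × 4! × 4! × 1!) = 977728752000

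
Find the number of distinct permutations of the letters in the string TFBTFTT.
7! / (1! × 2! × 4!) = 105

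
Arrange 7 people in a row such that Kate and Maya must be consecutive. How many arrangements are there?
Treat the 2 as one block: (7-2+1)! × 2! = 720 × 2 = 1440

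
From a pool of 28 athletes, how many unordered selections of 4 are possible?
C(28,4) = 28!/(4!×24!) = 20475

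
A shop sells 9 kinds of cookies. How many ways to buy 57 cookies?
C(57+9-1, 9-1) = C(65, 8) = 5047381560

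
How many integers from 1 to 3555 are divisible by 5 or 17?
⌊3555/5⌋ + ⌊3555/17⌋ - ⌊3555/85⌋ = 711 + 209 - 41 = 879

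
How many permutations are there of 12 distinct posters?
12! = 479001600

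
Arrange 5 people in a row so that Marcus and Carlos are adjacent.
Treat as block: (5-1)! × 2! = 24 × 2 = 48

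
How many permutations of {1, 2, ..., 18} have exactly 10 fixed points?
Choose the 10 fixed points C(18,10) = 43758, derange the rest: !8 = Σ_{j=0}^{8} (-1)^j·8!/j! = 40320 - 40320 + 20160 - 6720 + 1680 - 336 + 56 - 8 + 1 = 14833. Product = 43758 × 14833 = 649062414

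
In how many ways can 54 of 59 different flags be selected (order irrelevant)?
C(59,54) = 59!/(54!×5!) = 5006386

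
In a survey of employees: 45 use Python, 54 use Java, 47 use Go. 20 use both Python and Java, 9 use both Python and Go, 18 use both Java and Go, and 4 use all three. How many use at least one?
|A∪B∪C| = 45+54+47-20-9-18+4 = 103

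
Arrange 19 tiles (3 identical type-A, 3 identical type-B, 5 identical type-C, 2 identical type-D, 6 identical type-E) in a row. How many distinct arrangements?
19! / (3! × 3! × 5! × 2! × 6!) = 19554575040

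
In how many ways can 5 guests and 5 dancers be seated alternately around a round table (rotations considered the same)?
Fix one of the guests: (5-1)! ways for the remaining guests, × 5! ways for the dancers = 24 × 120 = 2880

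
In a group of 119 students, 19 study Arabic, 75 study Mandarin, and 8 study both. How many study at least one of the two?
|A∪B| = |A| + |B| - |A∩B| = 19 + 75 - 8 = 86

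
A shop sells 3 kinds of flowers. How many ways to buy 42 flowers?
C(42+3-1, 3-1) = C(44, 2) = 946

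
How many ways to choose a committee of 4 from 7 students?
C(7,4) = 7!/(4!×3!) = 35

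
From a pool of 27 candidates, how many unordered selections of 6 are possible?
C(27,6) = 27!/(6!×21!) = 296010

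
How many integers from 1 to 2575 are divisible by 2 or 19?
⌊2575/2⌋ + ⌊2575/19⌋ - ⌊2575/38⌋ = 1287 + 135 - 67 = 1355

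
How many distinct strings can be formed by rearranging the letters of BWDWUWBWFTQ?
11! / (1! × 2! × 1! × 1! × 1! × 1! × 4!) = 831600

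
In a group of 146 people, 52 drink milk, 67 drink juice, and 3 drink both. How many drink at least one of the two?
|A∪B| = |A| + |B| - |A∩B| = 52 + 67 - 3 = 116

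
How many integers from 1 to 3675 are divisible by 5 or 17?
⌊3675/5⌋ + ⌊3675/17⌋ - ⌊3675/85⌋ = 735 + 216 - 43 = 908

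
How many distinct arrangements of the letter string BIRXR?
5! / (1! × 1! × 2! × 1!) = 60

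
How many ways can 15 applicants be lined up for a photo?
15! = 1307674368000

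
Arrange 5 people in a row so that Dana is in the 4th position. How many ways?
Fix one position: (5-1)! = 24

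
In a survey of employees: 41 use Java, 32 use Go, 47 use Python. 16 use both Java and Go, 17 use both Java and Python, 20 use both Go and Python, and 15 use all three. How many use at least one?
|A∪B∪C| = 41+32+47-16-17-20+15 = 82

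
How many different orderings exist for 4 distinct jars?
4! = 24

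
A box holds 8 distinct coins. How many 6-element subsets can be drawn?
C(8,6) = 8!/(6!×2!) = 28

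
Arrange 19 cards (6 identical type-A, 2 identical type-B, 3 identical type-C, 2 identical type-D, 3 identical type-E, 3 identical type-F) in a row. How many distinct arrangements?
19! / (6! × 2! × 3! × 2! × 3! × 3!) = 195545750400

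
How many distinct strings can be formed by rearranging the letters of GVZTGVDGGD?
10! / (1! × 1! × 2! × 2! × 4!) = 37800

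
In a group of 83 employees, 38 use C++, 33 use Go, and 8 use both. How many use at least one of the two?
|A∪B| = |A| + |B| - |A∩B| = 38 + 33 - 8 = 63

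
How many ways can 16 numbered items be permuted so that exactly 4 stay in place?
Choose the 4 fixed points C(16,4) = 1820, derange the rest: !12 = Σ_{j=0}^{12} (-1)^j·12!/j! = 479001600 - 479001600 + 239500800 - 79833600 + 19958400 - 3991680 + 665280 - 95040 + 11880 - 1320 + 132 - 12 + 1 = 176214841. Product = 1820 × 176214841 = 320711010620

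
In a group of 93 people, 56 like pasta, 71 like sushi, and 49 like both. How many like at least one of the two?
|A∪B| = |A| + |B| - |A∩B| = 56 + 71 - 49 = 78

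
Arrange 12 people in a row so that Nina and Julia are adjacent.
Treat as block: (12-1)! × 2! = 39916800 × 2 = 79833600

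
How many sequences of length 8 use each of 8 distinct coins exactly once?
8! = 40320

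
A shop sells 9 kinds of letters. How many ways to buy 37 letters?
C(37+9-1, 9-1) = C(45, 8) = 215553195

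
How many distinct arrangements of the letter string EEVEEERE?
8! / (1! × 1! × 6!) = 56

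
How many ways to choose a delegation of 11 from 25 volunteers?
C(25,11) = 25!/(11!×14!) = 4457400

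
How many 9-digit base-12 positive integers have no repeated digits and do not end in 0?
Last digit: 11 nonzero choices. First digit: 10 (nonzero, ≠last). Middle 7: P(10,7) = 604800. Total = 66528000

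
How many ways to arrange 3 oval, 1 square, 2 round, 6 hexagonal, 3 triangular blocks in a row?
15! / (3! × 1! × 2! × 6! × 3!) = 25225200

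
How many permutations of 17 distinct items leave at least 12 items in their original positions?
Exactly j fixed points: C(17,j)·!(17-j); sum over j ≥ 12 (derangement numbers via !m = (m-1)·(!(m-1) + !(m-2)): !0..!5 = 1, 0, 1, 2, 9, 44). Σ_{j=12}^{17} C(17,j)·!(17-j) = C(17,12)·!5 + C(17,13)·!4 + C(17,14)·!3 + C(17,15)·!2 + C(17,16)·!1 + C(17,17)·!0 = 6188·44 + 2380·9 + 680·2 + 136·1 + 17·0 + 1·1 = 295189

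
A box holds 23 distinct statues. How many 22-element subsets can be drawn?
C(23,22) = 23!/(22!×1!) = 23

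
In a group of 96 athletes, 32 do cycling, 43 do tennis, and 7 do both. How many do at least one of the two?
|A∪B| = |A| + |B| - |A∩B| = 32 + 43 - 7 = 68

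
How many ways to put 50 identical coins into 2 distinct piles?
C(50+2-1, 2-1) = C(51, 1) = 51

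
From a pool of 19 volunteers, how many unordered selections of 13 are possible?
C(19,13) = 19!/(13!×6!) = 27132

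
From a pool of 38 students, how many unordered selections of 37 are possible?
C(38,37) = 38!/(37!×1!) = 38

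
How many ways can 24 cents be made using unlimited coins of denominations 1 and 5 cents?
Coefficient of x^24 in 1/(1-x^1) · 1/(1-x^5). Use j coins of 5 for j = 0..⌊24/5⌋ = 4, the rest in 1s: 4 + 1 = 5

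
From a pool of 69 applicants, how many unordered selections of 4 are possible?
C(69,4) = 69!/(4!×65!) = 864501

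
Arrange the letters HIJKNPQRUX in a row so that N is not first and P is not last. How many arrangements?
By inclusion-exclusion: 10! - 2×(10-1)! + (10-2)! = 3628800 - 725760 + 40320 = 2943360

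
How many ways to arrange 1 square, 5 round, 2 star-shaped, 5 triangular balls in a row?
13! / (1! × 5! × 2! × 5!) = 216216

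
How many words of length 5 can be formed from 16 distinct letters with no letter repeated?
P(16,5) = 16!/(16-5)! = 524160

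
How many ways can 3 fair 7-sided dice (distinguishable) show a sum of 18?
Coefficient of x^18 in (x + x² + ... + x^7)^3. By inclusion-exclusion on dice exceeding 7: Σ_j (-1)^j C(3,j)·C(18-1-7j, 2) = C(3,0)·C(17,2) - C(3,1)·C(10,2) + C(3,2)·C(3,2) = 1·136 - 3·45 + 3·3 = 10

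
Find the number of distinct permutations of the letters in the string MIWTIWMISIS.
11! / (2! × 2! × 4! × 1! × 2!) = 207900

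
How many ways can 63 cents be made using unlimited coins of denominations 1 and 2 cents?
Coefficient of x^63 in 1/(1-x^1) · 1/(1-x^2). Use j coins of 2 for j = 0..⌊63/2⌋ = 31, the rest in 1s: 31 + 1 = 32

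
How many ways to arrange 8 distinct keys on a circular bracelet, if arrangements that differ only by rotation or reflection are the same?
(8-1)!/2 = 5040/2 = 2520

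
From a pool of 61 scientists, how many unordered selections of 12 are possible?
C(61,12) = 61!/(12!×49!) = 1742058970275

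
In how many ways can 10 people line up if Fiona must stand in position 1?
Fix one position: (10-1)! = 362880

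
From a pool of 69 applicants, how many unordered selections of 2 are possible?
C(69,2) = 69!/(2!×67!) = 2346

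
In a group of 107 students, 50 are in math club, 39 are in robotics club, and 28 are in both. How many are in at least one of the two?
|A∪B| = |A| + |B| - |A∩B| = 50 + 39 - 28 = 61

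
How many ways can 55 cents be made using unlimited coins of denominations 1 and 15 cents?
Coefficient of x^55 in 1/(1-x^1) · 1/(1-x^15). Use j coins of 15 for j = 0..⌊55/15⌋ = 3, the rest in 1s: 3 + 1 = 4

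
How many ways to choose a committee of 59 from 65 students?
C(65,59) = 65!/(59!×6!) = 82598880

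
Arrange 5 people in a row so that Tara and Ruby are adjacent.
Treat as block: (5-1)! × 2! = 24 × 2 = 48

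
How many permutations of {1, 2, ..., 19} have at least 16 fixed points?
Exactly j fixed points: C(19,j)·!(19-j); sum over j ≥ 16 (derangement numbers via !m = (m-1)·(!(m-1) + !(m-2)): !0..!3 = 1, 0, 1, 2). Σ_{j=16}^{19} C(19,j)·!(19-j) = C(19,16)·!3 + C(19,17)·!2 + C(19,18)·!1 + C(19,19)·!0 = 969·2 + 171·1 + 19·0 + 1·1 = 2110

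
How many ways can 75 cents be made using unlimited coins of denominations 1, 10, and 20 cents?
Coefficient of x^75 in 1/(1-x^1) · 1/(1-x^10) · 1/(1-x^20). Case on j = number of 20-cent coins (j = 0..3); remainder r = 75 - 20j is made from {1,10} in ⌊r/10⌋+1 ways. r = 75, 55, 35, 15 → 8 + 6 + 4 + 2 = 20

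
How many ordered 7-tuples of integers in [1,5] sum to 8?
Coefficient of x^8 in (x + x² + ... + x^5)^7. By inclusion-exclusion on dice exceeding 5: Σ_j (-1)^j C(7,j)·C(8-1-5j, 6) = C(7,0)·C(7,6) = 1·7 = 7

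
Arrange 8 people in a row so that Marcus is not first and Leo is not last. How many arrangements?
By inclusion-exclusion: 8! - 2×(8-1)! + (8-2)! = 40320 - 10080 + 720 = 30960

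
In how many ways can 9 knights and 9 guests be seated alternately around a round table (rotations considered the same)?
Fix one of the knights: (9-1)! ways for the remaining knights, × 9! ways for the guests = 40320 × 362880 = 14631321600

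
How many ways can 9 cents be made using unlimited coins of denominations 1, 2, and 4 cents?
Coefficient of x^9 in 1/(1-x^1) · 1/(1-x^2) · 1/(1-x^4). Case on j = number of 4-cent coins (j = 0..2); remainder r = 9 - 4j is made from {1,2} in ⌊r/2⌋+1 ways. r = 9, 5, 1 → 5 + 3 + 1 = 9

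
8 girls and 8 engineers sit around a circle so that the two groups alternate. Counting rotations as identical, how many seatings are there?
Fix one of the girls: (8-1)! ways for the remaining girls, × 8! ways for the engineers = 5040 × 40320 = 203212800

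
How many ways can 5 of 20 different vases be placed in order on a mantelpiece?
P(20,5) = 20!/(20-5)! = 1860480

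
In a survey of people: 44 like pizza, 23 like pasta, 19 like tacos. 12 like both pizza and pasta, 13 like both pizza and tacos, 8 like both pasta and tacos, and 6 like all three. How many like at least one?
|A∪B∪C| = 44+23+19-12-13-8+6 = 59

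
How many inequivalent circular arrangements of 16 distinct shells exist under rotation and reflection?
(16-1)!/2 = 1307674368000/2 = 653837184000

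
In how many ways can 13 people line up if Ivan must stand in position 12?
Fix one position: (13-1)! = 479001600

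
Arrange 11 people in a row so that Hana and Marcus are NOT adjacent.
Total - adjacent = 11! - (11-1)!×2 = 39916800 - 7257600 = 32659200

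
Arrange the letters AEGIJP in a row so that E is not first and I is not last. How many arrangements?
By inclusion-exclusion: 6! - 2×(6-1)! + (6-2)! = 720 - 240 + 24 = 504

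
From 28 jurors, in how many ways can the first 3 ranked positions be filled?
P(28,3) = 28!/(28-3)! = 19656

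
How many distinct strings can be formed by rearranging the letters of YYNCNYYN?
8! / (1! × 4! × 3!) = 280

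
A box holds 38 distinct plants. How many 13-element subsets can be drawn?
C(38,13) = 38!/(13!×25!) = 5414950296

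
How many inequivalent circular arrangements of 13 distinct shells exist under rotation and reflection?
(13-1)!/2 = 479001600/2 = 239500800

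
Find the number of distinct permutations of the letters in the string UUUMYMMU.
8! / (3! × 4! × 1!) = 280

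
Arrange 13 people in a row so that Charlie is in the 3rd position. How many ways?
Fix one position: (13-1)! = 479001600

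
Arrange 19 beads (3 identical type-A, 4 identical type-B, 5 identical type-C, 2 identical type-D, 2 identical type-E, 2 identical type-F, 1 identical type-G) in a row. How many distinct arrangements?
19! / (3! × 4! × 5! × 2! × 2! × 2! × 1!) = 879955876800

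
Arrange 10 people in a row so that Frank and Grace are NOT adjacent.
Total - adjacent = 10! - (10-1)!×2 = 3628800 - 725760 = 2903040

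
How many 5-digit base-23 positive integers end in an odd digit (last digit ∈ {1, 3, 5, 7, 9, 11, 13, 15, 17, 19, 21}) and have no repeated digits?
Last∈{1,3,5,7,9,11,13,15,17,19,21}. Last=0: 0. Last nonzero: 11×21×P(21,3) = 1843380. Total = 1843380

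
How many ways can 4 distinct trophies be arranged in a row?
4! = 24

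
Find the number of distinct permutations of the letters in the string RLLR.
4! / (2! × 2!) = 6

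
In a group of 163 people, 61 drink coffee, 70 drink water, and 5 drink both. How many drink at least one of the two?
|A∪B| = |A| + |B| - |A∩B| = 61 + 70 - 5 = 126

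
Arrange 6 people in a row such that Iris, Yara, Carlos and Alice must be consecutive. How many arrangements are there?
Treat the 4 as one block: (6-4+1)! × 4! = 6 × 24 = 144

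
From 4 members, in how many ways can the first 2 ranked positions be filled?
P(4,2) = 4!/(4-2)! = 12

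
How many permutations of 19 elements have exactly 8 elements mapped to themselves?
Choose the 8 fixed points C(19,8) = 75582, derange the rest: !11 = Σ_{j=0}^{11} (-1)^j·11!/j! = 39916800 - 39916800 + 19958400 - 6652800 + 1663200 - 332640 + 55440 - 7920 + 990 - 110 + 11 - 1 = 14684570. Product = 75582 × 14684570 = 1109889169740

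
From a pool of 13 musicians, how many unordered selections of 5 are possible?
C(13,5) = 13!/(5!×8!) = 1287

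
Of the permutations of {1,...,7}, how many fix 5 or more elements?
Exactly j fixed points: C(7,j)·!(7-j); sum over j ≥ 5 (derangement numbers via !m = (m-1)·(!(m-1) + !(m-2)): !0..!2 = 1, 0, 1). Σ_{j=5}^{7} C(7,j)·!(7-j) = C(7,5)·!2 + C(7,6)·!1 + C(7,7)·!0 = 21·1 + 7·0 + 1·1 = 22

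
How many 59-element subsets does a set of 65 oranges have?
C(65,59) = 65!/(59!×6!) = 82598880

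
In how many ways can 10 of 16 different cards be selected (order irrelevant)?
C(16,10) = 16!/(10!×6!) = 8008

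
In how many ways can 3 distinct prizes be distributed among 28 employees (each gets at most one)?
P(28,3) = 28!/(28-3)! = 19656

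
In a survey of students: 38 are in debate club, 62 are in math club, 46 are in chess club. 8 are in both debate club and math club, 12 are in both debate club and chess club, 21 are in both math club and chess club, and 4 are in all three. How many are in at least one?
|A∪B∪C| = 38+62+46-8-12-21+4 = 109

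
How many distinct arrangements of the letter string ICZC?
4! / (2! × 1! × 1!) = 12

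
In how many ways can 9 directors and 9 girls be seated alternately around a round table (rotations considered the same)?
Fix one of the directors: (9-1)! ways for the remaining directors, × 9! ways for the girls = 40320 × 362880 = 14631321600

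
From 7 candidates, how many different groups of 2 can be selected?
C(7,2) = 7!/(2!×5!) = 21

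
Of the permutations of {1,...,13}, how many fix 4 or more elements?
Exactly j fixed points: C(13,j)·!(13-j); sum over j ≥ 4 (derangement numbers via !m = (m-1)·(!(m-1) + !(m-2)): !0..!9 = 1, 0, 1, 2, 9, 44, 265, 1854, 14833, 133496). Σ_{j=4}^{13} C(13,j)·!(13-j) = C(13,4)·!9 + C(13,5)·!8 + C(13,6)·!7 + C(13,7)·!6 + C(13,8)·!5 + C(13,9)·!4 + C(13,10)·!3 + C(13,11)·!2 + C(13,12)·!1 + C(13,13)·!0 = 715·133496 + 1287·14833 + 1716·1854 + 1716·265 + 1287·44 + 715·9 + 286·2 + 78·1 + 13·0 + 1·1 = 118239629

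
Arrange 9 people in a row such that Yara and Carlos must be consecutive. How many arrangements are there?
Treat the 2 as one block: (9-2+1)! × 2! = 40320 × 2 = 80640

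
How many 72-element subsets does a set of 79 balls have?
C(79,72) = 79!/(72!×7!) = 2898753715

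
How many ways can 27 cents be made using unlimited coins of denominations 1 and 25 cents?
Coefficient of x^27 in 1/(1-x^1) · 1/(1-x^25). Use j coins of 25 for j = 0..⌊27/25⌋ = 1, the rest in 1s: 1 + 1 = 2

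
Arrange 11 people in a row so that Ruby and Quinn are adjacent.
Treat as block: (11-1)! × 2! = 3628800 × 2 = 7257600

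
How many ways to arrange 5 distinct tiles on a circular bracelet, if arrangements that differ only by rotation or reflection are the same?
(5-1)!/2 = 24/2 = 12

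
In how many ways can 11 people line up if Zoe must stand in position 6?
Fix one position: (11-1)! = 3628800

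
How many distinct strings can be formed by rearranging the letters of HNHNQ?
5! / (2! × 1! × 2!) = 30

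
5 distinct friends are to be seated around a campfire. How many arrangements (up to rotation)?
Circular: fix one position, arrange the rest. (5-1)! = 24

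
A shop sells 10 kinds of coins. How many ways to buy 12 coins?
C(12+10-1, 10-1) = C(21, 9) = 293930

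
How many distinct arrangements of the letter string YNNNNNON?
8! / (6! × 1! × 1!) = 56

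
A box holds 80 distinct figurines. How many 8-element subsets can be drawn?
C(80,8) = 80!/(8!×72!) = 28987537150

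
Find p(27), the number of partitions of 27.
Pentagonal recurrence p(n) = p(n-1) + p(n-2) - p(n-5) - p(n-7) + p(n-12) + p(n-15) - ... gives p(0..26) = 1, 1, 2, 3, 5, 7, 11, 15, 22, 30, 42, 56, 77, 101, 135, 176, 231, 297, 385, 490, 627, 792, 1002, 1255, 1575, 1958, 2436. p(27) = p(26) + p(25) - p(22) - p(20) + p(15) + p(12) - p(5) - p(1) = 2436 + 1958 - 1002 - 627 + 176 + 77 - 7 - 1 = 3010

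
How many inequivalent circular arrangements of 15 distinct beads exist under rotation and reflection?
(15-1)!/2 = 87178291200/2 = 43589145600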